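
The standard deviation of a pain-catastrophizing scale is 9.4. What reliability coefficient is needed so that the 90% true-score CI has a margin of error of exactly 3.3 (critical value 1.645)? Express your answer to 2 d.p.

0.95

Required SEM = 3.3 / 1.645 ≈ 2.00608
r = 1 − (2.00608/9.4)² ≈ 1 − 0.04554 ≈ 0.95446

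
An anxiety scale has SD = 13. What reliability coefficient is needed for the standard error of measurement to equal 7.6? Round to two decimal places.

0.66

Required reliability = 1 − (SEM/SD)² = 1 − 0.3418 ≈ 0.6582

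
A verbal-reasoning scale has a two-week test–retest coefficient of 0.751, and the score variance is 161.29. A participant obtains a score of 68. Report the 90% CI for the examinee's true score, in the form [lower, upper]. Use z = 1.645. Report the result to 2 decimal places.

SD = √161.29 = 12.70000
SEM = 12.70000 · √(1 − 0.75100) = 12.70000 · √0.24900 ≃ 12.70000 · 0.49900 ≃ 6.33729
1.645 · SEM ≃ 10.42484
CI = 68 ± 10.42484 → [57.57516, 78.42484]

[57.58, 78.42]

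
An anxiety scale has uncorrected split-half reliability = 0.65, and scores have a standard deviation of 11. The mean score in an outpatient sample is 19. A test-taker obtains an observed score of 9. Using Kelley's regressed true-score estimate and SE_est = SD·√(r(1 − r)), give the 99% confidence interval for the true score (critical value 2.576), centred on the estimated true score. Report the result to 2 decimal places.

Full-length reliability (Spearman-Brown) = 2(0.65)/(1+0.65) ≈ 0.788
Estimated true score = 0.788·9 + (1 − 0.788)·19 ≈ 11.121
SE_est = 11.000·√[r(1 − r)] ≈ 4.497
CI = 11.121 ± 2.576 · 4.497 → [-0.463, 22.705]

[-0.46, 22.71]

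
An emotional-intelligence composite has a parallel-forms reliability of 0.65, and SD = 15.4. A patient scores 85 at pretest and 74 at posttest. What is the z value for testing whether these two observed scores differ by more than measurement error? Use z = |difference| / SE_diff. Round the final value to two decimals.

The standard error of measurement is 15.400×√(1 − 0.650) ≃ 15.400×0.592 ≃ 9.111.
SE_diff = SEM × √2 ≃ 9.111 × 1.414 ≃ 12.885
z = |85 − 74| / 12.885 = 11 / 12.885 ≃ 0.854

0.85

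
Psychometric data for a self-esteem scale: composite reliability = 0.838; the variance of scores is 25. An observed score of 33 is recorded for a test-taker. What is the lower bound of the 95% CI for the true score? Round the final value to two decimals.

29.06

SD = √25 = 5.000
The standard error of measurement is 5.000·√(1 − 0.838) ≃ 5.000·0.402 ≃ 2.012.
Half-width = 1.96·2.012 ≃ 3.944
Lower bound: 33 − 3.944 = 29.056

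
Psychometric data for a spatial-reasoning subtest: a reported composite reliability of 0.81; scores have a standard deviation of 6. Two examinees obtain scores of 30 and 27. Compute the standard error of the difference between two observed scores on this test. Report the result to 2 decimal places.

The standard error of measurement is 6.0000*√(1 − 0.8100) ≈ 6.0000*0.4359 ≈ 2.6153.
SE_diff = √2 * SEM ≈ 3.6986

3.70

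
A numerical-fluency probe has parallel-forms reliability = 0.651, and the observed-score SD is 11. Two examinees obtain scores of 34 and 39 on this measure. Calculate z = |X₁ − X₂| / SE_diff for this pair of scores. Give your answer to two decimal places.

0.54

SEM = 11.000*√(1 − 0.651) ≈ 6.498
Standard error of the difference = 6.498·√2 ≈ 9.190
z = |34 − 39| / 9.190 = 5 / 9.190 ≈ 0.544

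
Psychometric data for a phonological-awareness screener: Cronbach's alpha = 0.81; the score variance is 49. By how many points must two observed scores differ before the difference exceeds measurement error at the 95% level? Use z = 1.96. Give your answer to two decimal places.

SD = √49 = 7.000
SEM = 7.000*√(1 − 0.810) ≈ 3.051
Standard error of the difference = 3.051·√2 ≈ 4.315
Minimum reliable difference = 1.96 * SE_diff ≈ 1.96 * 4.315 ≈ 8.458

8.46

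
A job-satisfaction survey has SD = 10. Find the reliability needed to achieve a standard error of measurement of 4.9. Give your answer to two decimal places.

0.76

r = 1 − (4.900/10)² ≈ 1 − 0.240 ≈ 0.760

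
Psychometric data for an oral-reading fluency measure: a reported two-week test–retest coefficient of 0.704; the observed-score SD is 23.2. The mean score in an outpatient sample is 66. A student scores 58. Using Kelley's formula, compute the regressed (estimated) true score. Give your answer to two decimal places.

T̂ = r·X + (1 − r)·M = 0.704×58 + 0.296×66 = 40.832 + 19.536 ≈ 60.368

60.37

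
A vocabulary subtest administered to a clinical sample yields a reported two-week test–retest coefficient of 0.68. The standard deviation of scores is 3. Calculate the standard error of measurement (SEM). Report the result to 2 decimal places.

SEM = 3.0000·√(1 − 0.6800) ≃ 1.6971

1.70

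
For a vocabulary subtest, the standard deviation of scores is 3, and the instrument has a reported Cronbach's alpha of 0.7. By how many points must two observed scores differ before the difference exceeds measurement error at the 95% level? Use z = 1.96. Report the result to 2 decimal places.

SEM = 3.0000·√(1 − 0.7000) ≈ 1.6432
Standard error of the difference = 1.6432·√2 ≈ 2.3238
Smallest detectable difference = 1.96·2.3238 ≈ 4.5546

4.55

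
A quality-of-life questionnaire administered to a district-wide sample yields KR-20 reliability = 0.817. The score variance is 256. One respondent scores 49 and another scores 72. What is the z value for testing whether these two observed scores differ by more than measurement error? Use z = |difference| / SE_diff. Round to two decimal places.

σ = 256^(1/2) = 16.000
SEM = 16.000 * √(1 − 0.817) = 16.000 * √0.183 ≈ 16.000 * 0.428 ≈ 6.845
Standard error of the difference = 6.845·√2 ≈ 9.680
z = 23 / 9.680 ≈ 2.376

2.38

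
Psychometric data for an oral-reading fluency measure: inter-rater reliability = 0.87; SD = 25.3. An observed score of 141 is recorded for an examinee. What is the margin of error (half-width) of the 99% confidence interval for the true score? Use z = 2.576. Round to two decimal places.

SEM = 25.300×√(1 − 0.870) ≃ 9.122
Half-width = 2.576×9.122 ≃ 23.498

23.50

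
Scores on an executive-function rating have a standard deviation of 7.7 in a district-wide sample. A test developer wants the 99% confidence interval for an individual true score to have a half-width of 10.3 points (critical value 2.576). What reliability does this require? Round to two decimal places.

0.73

SEM needed = half-width / z = 10.3/2.576 ≈ 3.998
r = 1 − (SEM / SD)² = 1 − (3.998 / 7.7)² ≈ 1 − 0.270 ≈ 0.730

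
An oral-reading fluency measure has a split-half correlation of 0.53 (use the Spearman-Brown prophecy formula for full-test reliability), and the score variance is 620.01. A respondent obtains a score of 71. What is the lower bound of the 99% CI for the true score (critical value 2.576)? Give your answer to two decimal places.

SD = √620.01 ≈ 24.90000
Spearman-Brown: r = 2(0.53) / (1 + 0.53) = 1.06000 / 1.53000 ≈ 0.69281
SEM = 24.90000 · √(1 − 0.69281) = 24.90000 · √0.30719 ≈ 24.90000 · 0.55425 ≈ 13.80075
Half-width = 2.576·13.80075 ≈ 35.55072
Lower limit = 71 − 35.55072 ≈ 35.44928

35.45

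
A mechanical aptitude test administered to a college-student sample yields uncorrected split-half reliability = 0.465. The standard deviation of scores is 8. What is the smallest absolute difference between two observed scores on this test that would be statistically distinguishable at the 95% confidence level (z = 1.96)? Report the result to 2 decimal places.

r_full = 2·0.465 / (1 + 0.465) ≈ 0.63481
SEM = 8.00000 × √(1 − 0.63481) = 8.00000 × √0.36519 ≈ 8.00000 × 0.60431 ≈ 4.83446
SE_diff = SEM × √2 ≈ 4.83446 × 1.41421 ≈ 6.83696
Smallest detectable difference = 1.96×6.83696 ≈ 13.40044

13.40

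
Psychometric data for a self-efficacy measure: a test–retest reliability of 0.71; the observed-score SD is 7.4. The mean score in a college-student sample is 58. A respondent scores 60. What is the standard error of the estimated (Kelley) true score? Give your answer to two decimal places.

SE_est = SD × √(r(1 − r)) = 7.400 × √0.206 ≃ 7.400 × 0.454 ≃ 3.358

3.36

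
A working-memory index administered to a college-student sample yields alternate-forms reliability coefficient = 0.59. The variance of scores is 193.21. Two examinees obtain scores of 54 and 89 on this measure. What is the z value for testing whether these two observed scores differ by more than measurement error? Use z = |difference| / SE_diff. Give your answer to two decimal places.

SD = √193.21 = 13.9000
SEM = 13.9000×√(1 − 0.5900) ≃ 8.9003
SE_diff = SEM × √2 ≃ 8.9003 × 1.4142 ≃ 12.5870
z = 35 / 12.5870 ≃ 2.7806

2.78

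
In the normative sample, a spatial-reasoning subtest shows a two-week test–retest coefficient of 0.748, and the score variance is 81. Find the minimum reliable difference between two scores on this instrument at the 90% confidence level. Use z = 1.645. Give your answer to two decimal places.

SD = √81 = 9.0000
SEM = 9.0000 · √(1 − 0.7480) = 9.0000 · √0.2520 ≈ 9.0000 · 0.5020 ≈ 4.5180
Standard error of the difference = 4.5180·√2 ≈ 6.3894
Minimum reliable difference = 1.645 · SE_diff ≈ 1.645 · 6.3894 ≈ 10.5105

10.51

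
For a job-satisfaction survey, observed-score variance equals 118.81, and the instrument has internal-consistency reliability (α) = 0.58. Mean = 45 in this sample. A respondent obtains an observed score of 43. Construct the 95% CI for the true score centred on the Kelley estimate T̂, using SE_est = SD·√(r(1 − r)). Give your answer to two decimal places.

SD = √118.81 = 10.9000
T̂ = 0.5800(43) + 0.4200(45) ≈ 43.8400
SE_est = SD · √(r(1 − r)) = 10.9000 · √0.2436 ≈ 10.9000 · 0.4936 ≈ 5.3798
95% CI: 43.8400 ± 10.5444 ≈ (33.2956, 54.3844)

[33.30, 54.38]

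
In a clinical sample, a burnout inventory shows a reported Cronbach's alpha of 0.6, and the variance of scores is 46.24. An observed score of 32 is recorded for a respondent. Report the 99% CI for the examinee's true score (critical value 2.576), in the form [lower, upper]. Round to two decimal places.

SD = √46.24 ≃ 6.8000
SEM = 6.8000 × √(1 − 0.6000) = 6.8000 × √0.4000 ≃ 6.8000 × 0.6325 ≃ 4.3007
2.576 × SEM ≃ 11.0786
CI = 32 ± 11.0786 → [20.9214, 43.0786]

[20.92, 43.08]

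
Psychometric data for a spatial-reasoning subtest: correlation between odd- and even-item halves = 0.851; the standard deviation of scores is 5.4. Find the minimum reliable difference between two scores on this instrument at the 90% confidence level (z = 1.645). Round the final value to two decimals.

3.56

Full-length reliability (Spearman-Brown) = 2(0.851)/(1+0.851) ≈ 0.9195
SEM = 5.4000 × √(1 − 0.9195) = 5.4000 × √0.0805 ≈ 5.4000 × 0.2837 ≈ 1.5321
SE_diff = √2 × SEM ≈ 2.1667
Minimum reliable difference = 1.645 × SE_diff ≈ 1.645 × 2.1667 ≈ 3.5642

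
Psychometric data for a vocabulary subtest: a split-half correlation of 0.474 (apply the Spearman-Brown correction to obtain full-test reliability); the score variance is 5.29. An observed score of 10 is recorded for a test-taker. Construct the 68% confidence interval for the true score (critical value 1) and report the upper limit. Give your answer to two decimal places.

SD = √5.29 = 2.3000
Full-length reliability (Spearman-Brown) = 2(0.474)/(1+0.474) ≈ 0.6431
SEM = 2.3000·√(1 − 0.6431) ≈ 1.3740
Margin = 1 · 1.3740 ≈ 1.3740
Upper bound: 10 + 1.3740 = 11.3740

11.37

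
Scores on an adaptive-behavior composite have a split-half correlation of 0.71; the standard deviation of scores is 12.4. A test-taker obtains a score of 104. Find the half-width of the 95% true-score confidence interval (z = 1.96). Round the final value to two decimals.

10.01

Spearman-Brown: r = 2(0.71) / (1 + 0.71) = 1.420 / 1.710 ≃ 0.830
The standard error of measurement is 12.400·√(1 − 0.830) ≃ 12.400·0.412 ≃ 5.106.
Half-width = 1.96·5.106 ≃ 10.009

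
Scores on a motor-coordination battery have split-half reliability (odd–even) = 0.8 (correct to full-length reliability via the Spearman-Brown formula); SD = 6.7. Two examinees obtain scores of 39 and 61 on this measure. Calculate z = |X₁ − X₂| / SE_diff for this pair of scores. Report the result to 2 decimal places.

Spearman-Brown: r = 2(0.8) / (1 + 0.8) = 1.600 / 1.800 ≈ 0.889
SEM = 6.700 · √(1 − 0.889) = 6.700 · √0.111 ≈ 6.700 · 0.333 ≈ 2.233
SE_diff = SEM · √2 ≈ 2.233 · 1.414 ≈ 3.158
z = |39 − 61| / 3.158 = 22 / 3.158 ≈ 6.966

6.97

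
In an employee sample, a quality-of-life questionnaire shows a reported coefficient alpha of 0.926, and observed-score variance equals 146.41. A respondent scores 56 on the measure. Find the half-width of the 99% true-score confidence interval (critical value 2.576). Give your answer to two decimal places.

8.48

SD = √146.41 = 12.100
SEM = 12.100·√(1 − 0.926) ≈ 3.292
2.576 · SEM ≈ 8.479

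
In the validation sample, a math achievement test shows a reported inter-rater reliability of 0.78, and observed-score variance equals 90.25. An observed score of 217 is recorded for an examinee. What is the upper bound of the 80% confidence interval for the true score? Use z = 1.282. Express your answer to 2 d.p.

222.71

SD = √90.25 = 9.500
SEM = 9.500 · √(1 − 0.780) = 9.500 · √0.220 ≃ 9.500 · 0.469 ≃ 4.456
1.282 · SEM ≃ 5.712
Upper bound: 217 + 5.712 = 222.712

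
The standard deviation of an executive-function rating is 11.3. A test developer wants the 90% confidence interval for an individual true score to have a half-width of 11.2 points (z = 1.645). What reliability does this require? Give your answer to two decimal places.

0.64

Required SEM = 11.2 / 1.645 ≃ 6.809
r = 1 − (6.809/11.3)² ≃ 1 − 0.363 ≃ 0.637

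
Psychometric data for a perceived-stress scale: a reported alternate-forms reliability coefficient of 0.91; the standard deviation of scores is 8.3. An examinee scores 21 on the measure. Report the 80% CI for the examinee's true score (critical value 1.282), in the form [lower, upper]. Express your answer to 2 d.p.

SEM = 8.300*√(1 − 0.910) ≃ 2.490
1.282 * SEM ≃ 3.192
80% CI: 21 ± 3.192 = [17.808, 24.192]

[17.81, 24.19]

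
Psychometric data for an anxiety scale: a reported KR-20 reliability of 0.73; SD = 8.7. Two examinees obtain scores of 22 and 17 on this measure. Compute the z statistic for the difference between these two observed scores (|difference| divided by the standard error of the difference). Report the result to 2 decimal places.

0.78

SEM = 8.70000×√(1 − 0.73000) ≈ 4.52065
SE_diff = SEM × √2 ≈ 4.52065 × 1.41421 ≈ 6.39317
z = |22 − 17| / 6.39317 = 5 / 6.39317 ≈ 0.78208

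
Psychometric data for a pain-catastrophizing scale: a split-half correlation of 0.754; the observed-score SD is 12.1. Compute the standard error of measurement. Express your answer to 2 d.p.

r_full = 2·0.754 / (1 + 0.754) ≈ 0.85975
The standard error of measurement is 12.10000·√(1 − 0.85975) ≈ 12.10000·0.37450 ≈ 4.53146.

4.53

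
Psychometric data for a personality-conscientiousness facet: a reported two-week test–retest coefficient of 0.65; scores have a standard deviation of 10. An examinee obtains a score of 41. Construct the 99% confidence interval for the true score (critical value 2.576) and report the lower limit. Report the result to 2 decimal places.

SEM = 10.000*√(1 − 0.650) ≃ 5.916
Half-width = 2.576*5.916 ≃ 15.240
Lower limit = 41 − 15.240 ≃ 25.760

25.76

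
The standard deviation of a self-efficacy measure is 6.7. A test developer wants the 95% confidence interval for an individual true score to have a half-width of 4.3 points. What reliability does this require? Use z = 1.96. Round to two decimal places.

Required SEM = 4.3 / 1.96 ≈ 2.194
Required reliability = 1 − (SEM/SD)² = 1 − 0.107 ≈ 0.893

0.89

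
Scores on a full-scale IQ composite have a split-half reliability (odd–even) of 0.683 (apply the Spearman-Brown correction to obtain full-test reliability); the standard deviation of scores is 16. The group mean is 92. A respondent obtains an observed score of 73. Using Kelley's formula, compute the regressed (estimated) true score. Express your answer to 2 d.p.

76.58

Spearman-Brown: r = 2(0.683) / (1 + 0.683) = 1.36600 / 1.68300 ≈ 0.81165
Estimated true score = 0.81165×73 + (1 − 0.81165)×92 ≈ 76.57873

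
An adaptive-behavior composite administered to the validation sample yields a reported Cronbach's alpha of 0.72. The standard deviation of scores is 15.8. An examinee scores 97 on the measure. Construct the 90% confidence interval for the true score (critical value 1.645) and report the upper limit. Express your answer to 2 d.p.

110.75

SEM = 15.80000 * √(1 − 0.72000) = 15.80000 * √0.28000 ≈ 15.80000 * 0.52915 ≈ 8.36057
Margin = 1.645 * 8.36057 ≈ 13.75314
Upper bound: 97 + 13.75314 = 110.75314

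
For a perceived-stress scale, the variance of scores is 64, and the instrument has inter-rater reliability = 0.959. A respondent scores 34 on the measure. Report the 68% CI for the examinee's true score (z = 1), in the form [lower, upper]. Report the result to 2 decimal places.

[32.38, 35.62]

σ = 64^(1/2) = 8.000
SEM = 8.000 × √(1 − 0.959) = 8.000 × √0.041 ≃ 8.000 × 0.202 ≃ 1.620
Half-width = 1×1.620 ≃ 1.620
68% CI: 34 ± 1.620 = [32.380, 35.620]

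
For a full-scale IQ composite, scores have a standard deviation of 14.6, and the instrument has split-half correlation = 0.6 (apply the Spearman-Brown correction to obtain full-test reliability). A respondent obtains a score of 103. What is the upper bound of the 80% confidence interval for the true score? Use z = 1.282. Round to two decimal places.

112.36

Spearman-Brown: r = 2(0.6) / (1 + 0.6) = 1.200 / 1.600 ≈ 0.750
SEM = 14.600 · √(1 − 0.750) = 14.600 · √0.250 ≈ 14.600 · 0.500 ≈ 7.300
Margin = 1.282 · 7.300 ≈ 9.359
Upper limit = 103 + 9.359 ≈ 112.359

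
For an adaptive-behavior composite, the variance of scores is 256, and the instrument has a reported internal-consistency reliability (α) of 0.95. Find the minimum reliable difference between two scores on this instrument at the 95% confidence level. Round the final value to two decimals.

σ = 256^(1/2) = 16.0000
SEM = 16.0000 × √(1 − 0.9500) = 16.0000 × √0.0500 ≃ 16.0000 × 0.2236 ≃ 3.5777
SE_diff = SEM × √2 ≃ 3.5777 × 1.4142 ≃ 5.0596
Smallest detectable difference = 1.96×5.0596 ≃ 9.9169

9.92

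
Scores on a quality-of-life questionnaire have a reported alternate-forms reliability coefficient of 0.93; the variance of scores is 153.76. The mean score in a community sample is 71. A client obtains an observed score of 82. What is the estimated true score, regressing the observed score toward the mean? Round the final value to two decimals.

T̂ = 0.930(82) + 0.070(71) ≃ 81.230

81.23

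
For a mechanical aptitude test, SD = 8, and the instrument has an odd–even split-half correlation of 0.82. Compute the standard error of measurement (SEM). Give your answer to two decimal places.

Full-length reliability (Spearman-Brown) = 2(0.82)/(1+0.82) ≈ 0.901
The standard error of measurement is 8.000×√(1 − 0.901) ≈ 8.000×0.314 ≈ 2.516.

2.52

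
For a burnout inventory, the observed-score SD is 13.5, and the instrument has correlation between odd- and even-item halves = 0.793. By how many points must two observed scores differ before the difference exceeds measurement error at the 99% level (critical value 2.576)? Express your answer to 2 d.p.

Full-length reliability (Spearman-Brown) = 2(0.793)/(1+0.793) ≈ 0.885
SEM = 13.500×√(1 − 0.885) ≈ 4.587
Standard error of the difference = 4.587·√2 ≈ 6.487
Smallest detectable difference = 2.576×6.487 ≈ 16.711

16.71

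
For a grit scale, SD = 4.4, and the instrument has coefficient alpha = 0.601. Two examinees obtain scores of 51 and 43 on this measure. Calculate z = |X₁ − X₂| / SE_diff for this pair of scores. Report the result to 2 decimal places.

The standard error of measurement is 4.400×√(1 − 0.601) ≈ 4.400×0.632 ≈ 2.779.
Standard error of the difference = 2.779·√2 ≈ 3.931
z = |51 − 43| / 3.931 = 8 / 3.931 ≈ 2.035

2.04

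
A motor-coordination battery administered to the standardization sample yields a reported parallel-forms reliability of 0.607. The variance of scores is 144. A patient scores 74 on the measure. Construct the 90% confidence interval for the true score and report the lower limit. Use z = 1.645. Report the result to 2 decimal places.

SD = √144 ≃ 12.00000
SEM = 12.00000 · √(1 − 0.60700) = 12.00000 · √0.39300 ≃ 12.00000 · 0.62690 ≃ 7.52277
Half-width = 1.645·7.52277 ≃ 12.37495
Lower limit = 74 − 12.37495 ≃ 61.62505

61.63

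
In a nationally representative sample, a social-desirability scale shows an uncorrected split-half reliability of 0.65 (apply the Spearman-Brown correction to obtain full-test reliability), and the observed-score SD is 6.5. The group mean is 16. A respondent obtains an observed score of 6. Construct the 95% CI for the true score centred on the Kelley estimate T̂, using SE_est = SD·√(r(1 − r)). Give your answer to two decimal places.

[2.91, 13.33]

Full-length reliability (Spearman-Brown) = 2(0.65)/(1+0.65) ≃ 0.788
Estimated true score = 0.788*6 + (1 − 0.788)*16 ≃ 8.121
SE_est = SD * √(r(1 − r)) = 6.500 * √0.167 ≃ 6.500 * 0.409 ≃ 2.657
95% CI: 8.121 ± 5.208 ≃ (2.913, 13.329)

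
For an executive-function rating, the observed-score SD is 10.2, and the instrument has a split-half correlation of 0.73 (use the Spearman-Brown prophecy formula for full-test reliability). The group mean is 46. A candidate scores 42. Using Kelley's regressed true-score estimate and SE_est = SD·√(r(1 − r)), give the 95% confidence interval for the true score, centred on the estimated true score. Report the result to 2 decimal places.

[35.37, 49.88]

Spearman-Brown: r = 2(0.73) / (1 + 0.73) = 1.4600 / 1.7300 ≃ 0.8439
T̂ = r·X + (1 − r)·M = 0.8439*42 + 0.1561*46 ≃ 35.4451 + 7.1792 ≃ 42.6243
SE_est = SD * √(r(1 − r)) = 10.2000 * √0.1317 ≃ 10.2000 * 0.3629 ≃ 3.7018
CI = 42.6243 ± 1.96 * 3.7018 → [35.3688, 49.8798]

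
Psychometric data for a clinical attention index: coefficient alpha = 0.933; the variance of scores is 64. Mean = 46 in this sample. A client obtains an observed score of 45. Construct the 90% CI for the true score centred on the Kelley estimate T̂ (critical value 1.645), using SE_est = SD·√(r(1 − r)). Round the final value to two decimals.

[41.78, 48.36]

SD = √64 ≈ 8.0000
Estimated true score = 0.9330*45 + (1 − 0.9330)*46 ≈ 45.0670
SE_est = SD * √(r(1 − r)) = 8.0000 * √0.0625 ≈ 8.0000 * 0.2500 ≈ 2.0002
90% CI: 45.0670 ± 3.2903 ≈ (41.7767, 48.3573)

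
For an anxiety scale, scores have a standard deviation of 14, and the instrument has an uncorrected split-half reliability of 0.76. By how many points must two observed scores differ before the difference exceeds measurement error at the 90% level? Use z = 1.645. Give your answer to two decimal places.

12.03

Full-length reliability (Spearman-Brown) = 2(0.76)/(1+0.76) ≈ 0.8636
SEM = 14.0000 * √(1 − 0.8636) = 14.0000 * √0.1364 ≈ 14.0000 * 0.3693 ≈ 5.1698
SE_diff = SEM * √2 ≈ 5.1698 * 1.4142 ≈ 7.3113
Minimum reliable difference = 1.645 * SE_diff ≈ 1.645 * 7.3113 ≈ 12.0270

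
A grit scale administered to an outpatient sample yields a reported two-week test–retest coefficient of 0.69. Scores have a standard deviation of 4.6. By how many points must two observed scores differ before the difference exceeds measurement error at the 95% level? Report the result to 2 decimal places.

7.10

SEM = 4.60000 * √(1 − 0.69000) = 4.60000 * √0.31000 ≃ 4.60000 * 0.55678 ≃ 2.56117
SE_diff = √2 * SEM ≃ 3.62204
Minimum reliable difference = 1.96 * SE_diff ≃ 1.96 * 3.62204 ≃ 7.09921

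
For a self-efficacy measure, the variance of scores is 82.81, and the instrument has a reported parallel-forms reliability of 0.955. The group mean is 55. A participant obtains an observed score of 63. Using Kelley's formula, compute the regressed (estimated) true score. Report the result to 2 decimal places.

62.64

T̂ = r·X + (1 − r)·M = 0.955×63 + 0.045×55 = 60.165 + 2.475 ≈ 62.640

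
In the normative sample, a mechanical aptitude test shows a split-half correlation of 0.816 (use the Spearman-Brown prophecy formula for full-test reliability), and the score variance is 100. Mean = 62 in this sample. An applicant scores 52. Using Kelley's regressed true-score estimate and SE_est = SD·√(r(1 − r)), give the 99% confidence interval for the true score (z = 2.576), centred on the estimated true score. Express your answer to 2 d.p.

[45.24, 60.79]

σ = 100^(1/2) = 10.0000
Spearman-Brown: r = 2(0.816) / (1 + 0.816) = 1.6320 / 1.8160 ≈ 0.8987
T̂ = r·X + (1 − r)·M = 0.8987×52 + 0.1013×62 ≈ 46.7313 + 6.2819 ≈ 53.0132
SE_est = SD × √(r(1 − r)) = 10.0000 × √0.0911 ≈ 10.0000 × 0.3018 ≈ 3.0175
99% CI: 53.0132 ± 7.7732 ≈ (45.2400, 60.7864)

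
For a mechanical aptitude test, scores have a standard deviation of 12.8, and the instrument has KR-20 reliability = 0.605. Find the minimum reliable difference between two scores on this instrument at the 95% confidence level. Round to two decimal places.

22.30

SEM = 12.800×√(1 − 0.605) ≈ 8.045
SE_diff = SEM × √2 ≈ 8.045 × 1.414 ≈ 11.377
Smallest detectable difference = 1.96×11.377 ≈ 22.299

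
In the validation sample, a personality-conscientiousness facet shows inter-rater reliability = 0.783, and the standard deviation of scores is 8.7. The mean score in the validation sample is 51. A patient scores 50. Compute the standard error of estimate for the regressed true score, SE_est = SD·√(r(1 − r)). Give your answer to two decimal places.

SE_est = SD * √(r(1 − r)) = 8.7000 * √0.1699 ≈ 8.7000 * 0.4122 ≈ 3.5862

3.59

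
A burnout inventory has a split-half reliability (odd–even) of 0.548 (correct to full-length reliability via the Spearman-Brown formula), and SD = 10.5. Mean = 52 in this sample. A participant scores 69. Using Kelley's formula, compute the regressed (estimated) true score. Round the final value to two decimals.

64.04

Full-length reliability (Spearman-Brown) = 2(0.548)/(1+0.548) ≃ 0.70801
Estimated true score = 0.70801*69 + (1 − 0.70801)*52 ≃ 64.03618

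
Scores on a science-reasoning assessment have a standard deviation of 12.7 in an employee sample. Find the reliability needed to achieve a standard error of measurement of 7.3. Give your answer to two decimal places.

0.67

r = 1 − (7.300/12.7)² ≈ 1 − 0.330 ≈ 0.670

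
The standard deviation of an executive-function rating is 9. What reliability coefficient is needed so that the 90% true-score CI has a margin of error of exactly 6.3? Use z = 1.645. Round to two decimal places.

0.82

SEM needed = half-width / z = 6.3/1.645 ≈ 3.82979
Required reliability = 1 − (SEM/SD)² = 1 − 0.18108 ≈ 0.81892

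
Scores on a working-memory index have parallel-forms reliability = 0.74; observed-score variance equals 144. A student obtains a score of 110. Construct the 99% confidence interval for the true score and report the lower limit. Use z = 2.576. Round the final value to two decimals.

94.24

SD = √144 = 12.00000
The standard error of measurement is 12.00000*√(1 − 0.74000) ≈ 12.00000*0.50990 ≈ 6.11882.
2.576 * SEM ≈ 15.76209
Lower bound: 110 − 15.76209 = 94.23791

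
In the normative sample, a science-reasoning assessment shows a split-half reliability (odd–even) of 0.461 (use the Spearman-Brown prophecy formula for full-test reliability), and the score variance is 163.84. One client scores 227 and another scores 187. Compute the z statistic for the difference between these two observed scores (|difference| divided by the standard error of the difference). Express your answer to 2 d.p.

SD = √163.84 = 12.800
r_full = 2·0.461 / (1 + 0.461) ≃ 0.631
SEM = 12.800 · √(1 − 0.631) = 12.800 · √0.369 ≃ 12.800 · 0.607 ≃ 7.775
Standard error of the difference = 7.775·√2 ≃ 10.995
z = 40 / 10.995 ≃ 3.638

3.64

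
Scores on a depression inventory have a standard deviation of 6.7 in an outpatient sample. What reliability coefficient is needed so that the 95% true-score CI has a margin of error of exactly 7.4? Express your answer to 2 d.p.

Required SEM = 7.4 / 1.96 ≈ 3.7755
Required reliability = 1 − (SEM/SD)² = 1 − 0.3175 ≈ 0.6825

0.68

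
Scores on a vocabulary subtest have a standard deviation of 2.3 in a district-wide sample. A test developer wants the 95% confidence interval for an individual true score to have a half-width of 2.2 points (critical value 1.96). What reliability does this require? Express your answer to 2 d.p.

0.76

Required SEM = 2.2 / 1.96 ≃ 1.122
Required reliability = 1 − (SEM/SD)² = 1 − 0.238 ≃ 0.762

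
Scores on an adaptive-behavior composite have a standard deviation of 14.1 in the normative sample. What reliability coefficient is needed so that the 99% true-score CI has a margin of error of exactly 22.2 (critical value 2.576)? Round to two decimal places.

SEM needed = half-width / z = 22.2/2.576 ≈ 8.61801
r = 1 − (8.61801/14.1)² ≈ 1 − 0.37357 ≈ 0.62643

0.63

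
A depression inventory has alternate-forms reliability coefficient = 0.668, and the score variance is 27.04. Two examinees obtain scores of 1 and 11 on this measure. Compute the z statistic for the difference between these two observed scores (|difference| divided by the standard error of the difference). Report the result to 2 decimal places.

SD = √27.04 ≈ 5.2000
The standard error of measurement is 5.2000*√(1 − 0.6680) ≈ 5.2000*0.5762 ≈ 2.9962.
SE_diff = √2 * SEM ≈ 4.2373
z = 10 / 4.2373 ≈ 2.3600

2.36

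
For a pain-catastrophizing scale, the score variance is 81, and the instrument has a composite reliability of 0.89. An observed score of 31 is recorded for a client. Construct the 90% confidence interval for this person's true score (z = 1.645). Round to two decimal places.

SD = √81 = 9.0000
SEM = 9.0000 * √(1 − 0.8900) = 9.0000 * √0.1100 ≃ 9.0000 * 0.3317 ≃ 2.9850
Margin = 1.645 * 2.9850 ≃ 4.9103
90% CI: 31 ± 4.9103 = [26.0897, 35.9103]

[26.09, 35.91]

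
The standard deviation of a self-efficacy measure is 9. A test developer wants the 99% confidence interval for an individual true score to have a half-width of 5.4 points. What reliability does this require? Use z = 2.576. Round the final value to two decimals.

0.95

Required SEM = 5.4 / 2.576 ≈ 2.096
r = 1 − (SEM / SD)² = 1 − (2.096 / 9)² ≈ 1 − 0.054 ≈ 0.946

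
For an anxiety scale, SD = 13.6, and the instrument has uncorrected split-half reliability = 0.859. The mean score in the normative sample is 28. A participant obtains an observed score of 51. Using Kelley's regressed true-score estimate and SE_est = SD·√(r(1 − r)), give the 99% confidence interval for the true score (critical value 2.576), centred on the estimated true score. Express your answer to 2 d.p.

r_full = 2·0.859 / (1 + 0.859) ≈ 0.9242
Estimated true score = 0.9242*51 + (1 − 0.9242)*28 ≈ 49.2555
SE_est = 13.6000*√(0.9242*0.0758) ≈ 3.6006
99% CI: 49.2555 ± 9.2753 ≈ (39.9802, 58.5308)

[39.98, 58.53]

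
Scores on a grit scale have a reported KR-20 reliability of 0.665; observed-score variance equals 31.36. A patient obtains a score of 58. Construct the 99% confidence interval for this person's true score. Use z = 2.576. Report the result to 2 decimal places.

[49.65, 66.35]

SD = √31.36 = 5.6000
The standard error of measurement is 5.6000*√(1 − 0.6650) ≈ 5.6000*0.5788 ≈ 3.2412.
2.576 * SEM ≈ 8.3494
CI = 58 ± 8.3494 → [49.6506, 66.3494]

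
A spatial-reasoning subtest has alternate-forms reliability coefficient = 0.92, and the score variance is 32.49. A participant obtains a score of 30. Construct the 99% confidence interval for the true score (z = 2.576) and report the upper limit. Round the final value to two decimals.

34.15

σ = 32.49^(1/2) = 5.700
The standard error of measurement is 5.700*√(1 − 0.920) ≈ 5.700*0.283 ≈ 1.612.
2.576 * SEM ≈ 4.153
Upper limit = 30 + 4.153 ≈ 34.153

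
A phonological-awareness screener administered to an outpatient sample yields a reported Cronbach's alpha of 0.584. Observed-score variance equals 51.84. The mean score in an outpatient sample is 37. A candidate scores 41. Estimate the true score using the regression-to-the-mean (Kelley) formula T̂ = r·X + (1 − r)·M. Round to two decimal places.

T̂ = 0.5840(41) + 0.4160(37) ≈ 39.3360

39.34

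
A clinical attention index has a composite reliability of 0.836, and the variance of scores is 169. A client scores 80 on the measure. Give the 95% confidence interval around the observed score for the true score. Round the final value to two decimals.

[69.68, 90.32]

SD = √169 ≃ 13.00000
SEM = 13.00000×√(1 − 0.83600) ≃ 5.26460
1.96 × SEM ≃ 10.31861
CI = 80 ± 10.31861 → [69.68139, 90.31861]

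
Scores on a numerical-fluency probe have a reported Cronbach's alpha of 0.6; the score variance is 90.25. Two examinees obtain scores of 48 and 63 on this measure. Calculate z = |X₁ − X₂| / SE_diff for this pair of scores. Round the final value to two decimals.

SD = √90.25 ≈ 9.50000
SEM = 9.50000 × √(1 − 0.60000) = 9.50000 × √0.40000 ≈ 9.50000 × 0.63246 ≈ 6.00833
SE_diff = √2 × SEM ≈ 8.49706
z = 15 / 8.49706 ≈ 1.76532

1.77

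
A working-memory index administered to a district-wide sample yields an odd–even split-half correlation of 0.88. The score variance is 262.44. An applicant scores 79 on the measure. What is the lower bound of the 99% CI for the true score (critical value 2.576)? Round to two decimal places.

68.46

σ = 262.44^(1/2) = 16.200
r_full = 2·0.88 / (1 + 0.88) ≈ 0.936
SEM = 16.200×√(1 − 0.936) ≈ 4.093
Margin = 2.576 × 4.093 ≈ 10.543
Lower bound: 79 − 10.543 = 68.457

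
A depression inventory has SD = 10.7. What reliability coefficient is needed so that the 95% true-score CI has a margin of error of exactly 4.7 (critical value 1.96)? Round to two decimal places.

Required SEM = 4.7 / 1.96 ≈ 2.3980
Required reliability = 1 − (SEM/SD)² = 1 − 0.0502 ≈ 0.9498

0.95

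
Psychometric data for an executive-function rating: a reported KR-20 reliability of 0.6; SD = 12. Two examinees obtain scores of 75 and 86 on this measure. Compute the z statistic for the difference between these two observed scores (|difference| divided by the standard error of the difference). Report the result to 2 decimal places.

SEM = 12.0000·√(1 − 0.6000) ≈ 7.5895
Standard error of the difference = 7.5895·√2 ≈ 10.7331
z = |75 − 86| / 10.7331 = 11 / 10.7331 ≈ 1.0249

1.02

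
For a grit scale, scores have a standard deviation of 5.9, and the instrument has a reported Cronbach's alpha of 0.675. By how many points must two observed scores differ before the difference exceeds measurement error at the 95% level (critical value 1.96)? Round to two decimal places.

9.32

SEM = 5.9000·√(1 − 0.6750) ≃ 3.3635
SE_diff = SEM · √2 ≃ 3.3635 · 1.4142 ≃ 4.7567
Smallest detectable difference = 1.96·4.7567 ≃ 9.3232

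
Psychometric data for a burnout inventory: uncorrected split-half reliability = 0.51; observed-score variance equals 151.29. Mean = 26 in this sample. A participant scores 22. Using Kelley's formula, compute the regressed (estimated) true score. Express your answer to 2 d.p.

23.30

Full-length reliability (Spearman-Brown) = 2(0.51)/(1+0.51) ≈ 0.6755
T̂ = 0.6755(22) + 0.3245(26) ≈ 23.2980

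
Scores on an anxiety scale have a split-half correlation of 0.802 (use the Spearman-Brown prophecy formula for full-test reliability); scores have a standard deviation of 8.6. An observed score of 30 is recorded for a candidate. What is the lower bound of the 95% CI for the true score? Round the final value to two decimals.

r_full = 2·0.802 / (1 + 0.802) ≈ 0.89012
SEM = 8.60000×√(1 − 0.89012) ≈ 2.85071
1.96 × SEM ≈ 5.58740
Lower bound: 30 − 5.58740 = 24.41260

24.41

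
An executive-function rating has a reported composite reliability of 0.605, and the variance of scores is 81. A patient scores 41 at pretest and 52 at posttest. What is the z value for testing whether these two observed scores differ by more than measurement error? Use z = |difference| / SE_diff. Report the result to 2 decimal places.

1.38

σ = 81^(1/2) = 9.000
SEM = 9.000 × √(1 − 0.605) = 9.000 × √0.395 ≃ 9.000 × 0.628 ≃ 5.656
Standard error of the difference = 5.656·√2 ≃ 7.999
z = 11 / 7.999 ≃ 1.375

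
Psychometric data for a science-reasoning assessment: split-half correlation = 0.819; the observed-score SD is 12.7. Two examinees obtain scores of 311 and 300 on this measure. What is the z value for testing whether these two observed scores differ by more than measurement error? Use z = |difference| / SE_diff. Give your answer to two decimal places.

Full-length reliability (Spearman-Brown) = 2(0.819)/(1+0.819) ≃ 0.900
The standard error of measurement is 12.700*√(1 − 0.900) ≃ 12.700*0.315 ≃ 4.006.
Standard error of the difference = 4.006·√2 ≃ 5.666
z = |311 − 300| / 5.666 = 11 / 5.666 ≃ 1.942

1.94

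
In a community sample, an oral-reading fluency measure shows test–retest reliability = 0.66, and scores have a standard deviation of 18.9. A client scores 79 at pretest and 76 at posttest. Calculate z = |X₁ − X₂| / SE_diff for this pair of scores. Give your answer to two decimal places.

SEM = 18.90000·√(1 − 0.66000) ≈ 11.02050
SE_diff = SEM · √2 ≈ 11.02050 · 1.41421 ≈ 15.58534
z = |79 − 76| / 15.58534 = 3 / 15.58534 ≈ 0.19249

0.19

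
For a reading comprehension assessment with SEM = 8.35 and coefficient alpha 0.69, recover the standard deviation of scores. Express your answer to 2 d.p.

SD = 8.35 / √(1 − 0.69) ≃ 14.9970

15.00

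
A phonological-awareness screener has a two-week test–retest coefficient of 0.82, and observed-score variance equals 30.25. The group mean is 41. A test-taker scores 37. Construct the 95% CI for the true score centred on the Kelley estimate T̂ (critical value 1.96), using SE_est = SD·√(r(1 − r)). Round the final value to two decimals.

σ = 30.25^(1/2) = 5.5000
Estimated true score = 0.8200×37 + (1 − 0.8200)×41 ≈ 37.7200
SE_est = SD × √(r(1 − r)) = 5.5000 × √0.1476 ≈ 5.5000 × 0.3842 ≈ 2.1130
CI = 37.7200 ± 1.96 × 2.1130 → [33.5785, 41.8615]

[33.58, 41.86]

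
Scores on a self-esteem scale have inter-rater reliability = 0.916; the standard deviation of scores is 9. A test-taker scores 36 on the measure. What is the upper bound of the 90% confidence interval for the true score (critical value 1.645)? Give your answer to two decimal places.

The standard error of measurement is 9.000×√(1 − 0.916) ≈ 9.000×0.290 ≈ 2.608.
Half-width = 1.645×2.608 ≈ 4.291
Upper limit = 36 + 4.291 ≈ 40.291

40.29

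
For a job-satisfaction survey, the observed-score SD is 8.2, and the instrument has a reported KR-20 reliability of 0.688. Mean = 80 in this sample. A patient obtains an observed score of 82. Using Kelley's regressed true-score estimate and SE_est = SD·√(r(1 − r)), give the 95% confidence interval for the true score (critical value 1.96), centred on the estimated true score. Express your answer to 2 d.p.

Estimated true score = 0.68800*82 + (1 − 0.68800)*80 ≈ 81.37600
SE_est = SD * √(r(1 − r)) = 8.20000 * √0.21466 ≈ 8.20000 * 0.46331 ≈ 3.79914
95% CI: 81.37600 ± 7.44632 ≈ (73.92968, 88.82232)

[73.93, 88.82]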